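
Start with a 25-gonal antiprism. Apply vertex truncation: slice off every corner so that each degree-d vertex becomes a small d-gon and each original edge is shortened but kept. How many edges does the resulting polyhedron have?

300

The base solid has V = 50, E = 100, F = 52.
Truncation replaces each original edge-end by a new vertex, so V′ = 2E = 200.
Each original edge survives, and each old vertex of degree d contributes d new edges; summing degrees gives Σd = 2E, so E′ = E + 2E = 3E = 300.
Each original face survives and each original vertex becomes one new face: F′ = F + V = 102.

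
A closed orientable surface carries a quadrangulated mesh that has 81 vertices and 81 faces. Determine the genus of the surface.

Every face is a square, so 2E = 4·81 = 324, giving E = 162.
χ = V − E + F = 81 − 162 + 81 = 0.
For a closed orientable surface χ = 2 − 2g, so g = (2 − (0))/2 = 1.

1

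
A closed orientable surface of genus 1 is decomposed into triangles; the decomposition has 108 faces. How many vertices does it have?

54

χ = 2 − 2·1 = 0, and every face is a triangle so 3F = 2E.
E = 3·108/2 = 162. Then V = 0 + E − F = 0 + 162 − 108 = 54.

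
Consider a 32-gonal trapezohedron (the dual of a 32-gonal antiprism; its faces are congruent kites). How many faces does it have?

64

The n-trapezohedron (dual of the n-antiprism) has V = 2·32 + 2 = 66, E = 4·32 = 128, F = 2·32 = 64.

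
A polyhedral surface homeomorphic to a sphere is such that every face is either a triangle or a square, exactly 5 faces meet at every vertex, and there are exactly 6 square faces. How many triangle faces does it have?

Let x be the number of triangles; then F = 6 + x.
Edge–face incidences: 2E = 4·6 + 3·x = 24 + 3x.
Every vertex has degree 5, so 5V = 2E.
Euler: V − E + F = 2 ⇒ (2E)/5 − E + (6 + x) = 2.
Multiply by 10: 2·(2E) − 5·(2E) + 10·(6 + x) = 20, i.e. 60 + 10x − 3·(24 + 3x) = 20.
Collecting terms: x − 12 = 20, so x = 32.
Then 2E = 24 + 3·32 = 120, so E = 60, V = 2E/5 = 24, F = 6 + 32 = 38.

32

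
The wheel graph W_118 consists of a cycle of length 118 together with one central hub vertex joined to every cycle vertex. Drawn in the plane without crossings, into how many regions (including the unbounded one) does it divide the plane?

119

W_118 has V = 118 + 1 = 119 vertices and E = 2·118 = 236 edges.
By Euler's formula F = 2 − V + E = 2 − 119 + 236 = 119.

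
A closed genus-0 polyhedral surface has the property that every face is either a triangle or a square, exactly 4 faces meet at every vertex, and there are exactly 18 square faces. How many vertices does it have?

Let x be the number of triangles; then F = 18 + x.
Edge–face incidences: 2E = 4·18 + 3·x = 72 + 3x.
Every vertex has degree 4, so 4V = 2E.
Euler: V − E + F = 2 ⇒ (2E)/4 − E + (18 + x) = 2.
Multiply by 8: 2·(2E) − 4·(2E) + 8·(18 + x) = 16, i.e. 144 + 8x − 2·(72 + 3x) = 16.
Collecting terms: 2x = 16, so x = 8.
Then 2E = 72 + 3·8 = 96, so E = 48, V = 2E/4 = 24, F = 18 + 8 = 26.

24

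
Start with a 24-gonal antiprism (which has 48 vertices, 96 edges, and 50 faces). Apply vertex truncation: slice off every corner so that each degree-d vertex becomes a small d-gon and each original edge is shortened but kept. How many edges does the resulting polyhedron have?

288

Truncation replaces each original edge-end by a new vertex, so V′ = 2E = 192.
Each original edge survives, and each old vertex of degree d contributes d new edges; summing degrees gives Σd = 2E, so E′ = E + 2E = 3E = 288.
Each original face survives and each original vertex becomes one new face: F′ = F + V = 98.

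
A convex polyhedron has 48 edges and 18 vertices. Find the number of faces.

32

Here V − E + F = 2.
F = 2 − V + E = 2 − 18 + 48 = 32.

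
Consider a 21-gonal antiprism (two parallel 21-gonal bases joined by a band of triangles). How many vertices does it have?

An antiprism on an n-gon has two n-gon caps and 2n triangles: V = 2·21 = 42, E = 4·21 = 84, F = 2·21 + 2 = 44.

42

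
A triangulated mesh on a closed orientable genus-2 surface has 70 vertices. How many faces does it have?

144

χ = 2 − 2·2 = -2, and every face is a triangle so 3F = 2E.
V − E + F = -2 with E = 3F/2 gives 70 − (3/2 − 1)·F = -2, so F = 144 and E = 216.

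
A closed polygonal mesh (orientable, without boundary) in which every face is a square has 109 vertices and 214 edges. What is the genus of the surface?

0

Every face is a square and each edge borders two faces, so 4F = 2·214, giving F = 107.
χ = V − E + F = 109 − 214 + 107 = 2.
For a closed orientable surface χ = 2 − 2g, so g = (2 − (2))/2 = 0.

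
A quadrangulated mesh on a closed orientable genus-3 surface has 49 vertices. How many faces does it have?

53

χ = 2 − 2·3 = -4, and every face is a square so 4F = 2E.
V − E + F = -4 with E = 4F/2 gives 49 − (4/2 − 1)·F = -4, so F = 53 and E = 106.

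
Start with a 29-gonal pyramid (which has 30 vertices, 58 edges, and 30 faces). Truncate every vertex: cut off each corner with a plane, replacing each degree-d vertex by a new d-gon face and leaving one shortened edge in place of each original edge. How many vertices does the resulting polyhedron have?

116

Truncation replaces each original edge-end by a new vertex, so V′ = 2E = 116.
Each original edge survives, and each old vertex of degree d contributes d new edges; summing degrees gives Σd = 2E, so E′ = E + 2E = 3E = 174.
Each original face survives and each original vertex becomes one new face: F′ = F + V = 60.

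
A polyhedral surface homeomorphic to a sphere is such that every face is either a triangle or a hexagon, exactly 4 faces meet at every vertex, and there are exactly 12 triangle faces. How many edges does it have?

24

Let x be the number of hexagons; then F = 12 + x.
Edge–face incidences: 2E = 3·12 + 6·x = 36 + 6x.
Every vertex has degree 4, so 4V = 2E.
Euler: V − E + F = 2 ⇒ (2E)/4 − E + (12 + x) = 2.
Multiply by 8: 2·(2E) − 4·(2E) + 8·(12 + x) = 16, i.e. 96 + 8x − 2·(36 + 6x) = 16.
Collecting terms: −4x + 24 = 16, so −4x = −8, so x = 2.
Then 2E = 36 + 6·2 = 48, so E = 24, V = 2E/4 = 12, F = 12 + 2 = 14.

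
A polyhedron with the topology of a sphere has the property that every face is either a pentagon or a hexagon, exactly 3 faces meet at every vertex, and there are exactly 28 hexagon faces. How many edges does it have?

114

Let x be the number of pentagons; then F = 28 + x.
Edge–face incidences: 2E = 6·28 + 5·x = 168 + 5x.
Every vertex has degree 3, so 3V = 2E.
Euler: V − E + F = 2 ⇒ (2E)/3 − E + (28 + x) = 2.
Multiply by 6: 2·(2E) − 3·(2E) + 6·(28 + x) = 12, i.e. 168 + 6x − (168 + 5x) = 12.
Collecting terms: x = 12.
Then 2E = 168 + 5·12 = 228, so E = 114, V = 2E/3 = 76, F = 28 + 12 = 40.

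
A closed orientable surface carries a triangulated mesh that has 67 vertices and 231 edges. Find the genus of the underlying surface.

6

Every face is a triangle and each edge borders two faces, so 3F = 2·231, giving F = 154.
χ = V − E + F = 67 − 231 + 154 = -10.
For a closed orientable surface χ = 2 − 2g, so g = (2 − (-10))/2 = 6.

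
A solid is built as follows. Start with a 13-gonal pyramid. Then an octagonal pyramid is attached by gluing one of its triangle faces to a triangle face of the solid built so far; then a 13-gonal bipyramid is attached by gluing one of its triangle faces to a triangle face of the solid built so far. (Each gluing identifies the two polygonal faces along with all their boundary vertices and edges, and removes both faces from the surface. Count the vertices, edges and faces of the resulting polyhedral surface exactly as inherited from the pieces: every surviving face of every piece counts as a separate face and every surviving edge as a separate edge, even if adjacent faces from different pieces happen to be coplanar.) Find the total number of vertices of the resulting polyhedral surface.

A 13-gonal pyramid: V=14, E=26, F=14.
Attach an octagonal pyramid (V=9, E=16, F=9) along a 3-gon: merge 3 vertices and 3 edges, delete both glued faces → V=20, E=39, F=21.
Attach a 13-gonal bipyramid (V=15, E=39, F=26) along a 3-gon: merge 3 vertices and 3 edges, delete both glued faces → V=32, E=75, F=45.
Check: V − E + F = 32 − 75 + 45 = 2.

32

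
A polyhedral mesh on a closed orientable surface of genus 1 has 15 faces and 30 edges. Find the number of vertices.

For a closed orientable surface of genus 1, χ = 2 − 2·1 = 0.
V = 0 + E − F = 0 + 30 − 15 = 15.

15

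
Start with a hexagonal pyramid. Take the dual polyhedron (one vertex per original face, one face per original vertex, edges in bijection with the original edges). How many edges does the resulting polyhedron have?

The base solid has V = 7, E = 12, F = 7.
The dual swaps V and F and preserves E: V′ = F = 7, E′ = E = 12, F′ = V = 7.

12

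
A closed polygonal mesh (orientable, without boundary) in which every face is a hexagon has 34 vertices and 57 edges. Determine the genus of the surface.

Every face is a hexagon and each edge borders two faces, so 6F = 2·57, giving F = 19.
χ = V − E + F = 34 − 57 + 19 = -4.
For a closed orientable surface χ = 2 − 2g, so g = (2 − (-4))/2 = 3.

3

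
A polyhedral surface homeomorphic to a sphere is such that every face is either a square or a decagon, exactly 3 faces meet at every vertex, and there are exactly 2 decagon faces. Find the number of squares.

Let x be the number of squares; then F = 2 + x.
Edge–face incidences: 2E = 10·2 + 4·x = 20 + 4x.
Every vertex has degree 3, so 3V = 2E.
Euler: V − E + F = 2 ⇒ (2E)/3 − E + (2 + x) = 2.
Multiply by 6: 2·(2E) − 3·(2E) + 6·(2 + x) = 12, i.e. 12 + 6x − (20 + 4x) = 12.
Collecting terms: 2x − 8 = 12, so 2x = 20, so x = 10.
Then 2E = 20 + 4·10 = 60, so E = 30, V = 2E/3 = 20, F = 2 + 10 = 12.

10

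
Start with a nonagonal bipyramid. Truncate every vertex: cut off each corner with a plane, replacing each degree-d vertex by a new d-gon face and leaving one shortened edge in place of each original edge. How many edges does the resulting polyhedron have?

The base solid has V = 11, E = 27, F = 18.
Truncation replaces each original edge-end by a new vertex, so V′ = 2E = 54.
Each original edge survives, and each old vertex of degree d contributes d new edges; summing degrees gives Σd = 2E, so E′ = E + 2E = 3E = 81.
Each original face survives and each original vertex becomes one new face: F′ = F + V = 29.

81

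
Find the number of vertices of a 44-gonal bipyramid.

46

A bipyramid over an n-gon has 2n triangular faces and n + 2 vertices: V = 44 + 2 = 46, E = 3·44 = 132, F = 2·44 = 88.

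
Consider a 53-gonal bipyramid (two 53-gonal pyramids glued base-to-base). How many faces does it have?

A bipyramid over an n-gon has 2n triangular faces and n + 2 vertices: V = 53 + 2 = 55, E = 3·53 = 159, F = 2·53 = 106.

106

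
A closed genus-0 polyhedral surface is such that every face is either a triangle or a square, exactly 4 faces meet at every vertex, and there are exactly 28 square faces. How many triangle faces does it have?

8

Let x be the number of triangles; then F = 28 + x.
Edge–face incidences: 2E = 4·28 + 3·x = 112 + 3x.
Every vertex has degree 4, so 4V = 2E.
Euler: V − E + F = 2 ⇒ (2E)/4 − E + (28 + x) = 2.
Multiply by 8: 2·(2E) − 4·(2E) + 8·(28 + x) = 16, i.e. 224 + 8x − 2·(112 + 3x) = 16.
Collecting terms: 2x = 16, so x = 8.
Then 2E = 112 + 3·8 = 136, so E = 68, V = 2E/4 = 34, F = 28 + 8 = 36.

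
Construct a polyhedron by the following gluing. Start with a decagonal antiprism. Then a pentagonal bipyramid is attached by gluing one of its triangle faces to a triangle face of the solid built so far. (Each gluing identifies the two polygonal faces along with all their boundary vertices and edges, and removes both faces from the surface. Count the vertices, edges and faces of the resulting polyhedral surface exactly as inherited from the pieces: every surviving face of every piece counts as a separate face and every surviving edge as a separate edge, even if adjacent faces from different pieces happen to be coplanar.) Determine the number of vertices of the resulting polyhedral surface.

A decagonal antiprism: V=20, E=40, F=22.
Attach a pentagonal bipyramid (V=7, E=15, F=10) along a 3-gon: merge 3 vertices and 3 edges, delete both glued faces → V=24, E=52, F=30.
Check: V − E + F = 24 − 52 + 30 = 2.

24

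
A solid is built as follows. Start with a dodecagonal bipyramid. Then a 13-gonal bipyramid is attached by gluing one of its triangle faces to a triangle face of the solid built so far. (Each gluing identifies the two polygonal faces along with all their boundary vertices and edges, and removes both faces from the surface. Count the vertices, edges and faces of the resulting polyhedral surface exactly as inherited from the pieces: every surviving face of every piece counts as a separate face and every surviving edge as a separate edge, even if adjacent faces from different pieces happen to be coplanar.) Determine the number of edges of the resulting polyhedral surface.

A dodecagonal bipyramid: V=14, E=36, F=24.
Attach a 13-gonal bipyramid (V=15, E=39, F=26) along a 3-gon: merge 3 vertices and 3 edges, delete both glued faces → V=26, E=72, F=48.
Check: V − E + F = 26 − 72 + 48 = 2.

72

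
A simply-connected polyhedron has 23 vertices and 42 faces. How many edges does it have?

Here V − E + F = 2.
E = V + F − (2) = 23 + 42 − (2) = 63.

63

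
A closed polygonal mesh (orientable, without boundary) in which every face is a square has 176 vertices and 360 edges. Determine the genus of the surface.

Every face is a square and each edge borders two faces, so 4F = 2·360, giving F = 180.
χ = V − E + F = 176 − 360 + 180 = -4.
For a closed orientable surface χ = 2 − 2g, so g = (2 − (-4))/2 = 3.

3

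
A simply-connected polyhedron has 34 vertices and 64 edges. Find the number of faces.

Here V − E + F = 2.
F = 2 − V + E = 2 − 34 + 64 = 32.

32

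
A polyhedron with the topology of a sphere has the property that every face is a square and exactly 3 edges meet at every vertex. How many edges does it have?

Each face has 4 edges and each edge borders two faces, so 2E = 4F.
Each vertex has degree 3, so 3V = 2E and hence V = 4F/3.
Euler: V − E + F = 2 ⇒ (4F/3) − (4F/2) + F = 2.
Multiply by 6: (8 − 12 + 6)F = 12, i.e. 2F = 12.
So F = 6, E = 4·6/2 = 12, V = 4·6/3 = 8.

12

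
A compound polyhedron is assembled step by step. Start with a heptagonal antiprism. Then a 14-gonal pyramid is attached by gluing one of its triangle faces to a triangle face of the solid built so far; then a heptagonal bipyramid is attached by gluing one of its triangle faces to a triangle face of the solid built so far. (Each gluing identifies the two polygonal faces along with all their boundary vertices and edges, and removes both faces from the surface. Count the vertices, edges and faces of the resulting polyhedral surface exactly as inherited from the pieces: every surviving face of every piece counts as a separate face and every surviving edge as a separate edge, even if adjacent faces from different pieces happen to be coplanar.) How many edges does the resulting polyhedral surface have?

71

A heptagonal antiprism: V=14, E=28, F=16.
Attach a 14-gonal pyramid (V=15, E=28, F=15) along a 3-gon: merge 3 vertices and 3 edges, delete both glued faces → V=26, E=53, F=29.
Attach a heptagonal bipyramid (V=9, E=21, F=14) along a 3-gon: merge 3 vertices and 3 edges, delete both glued faces → V=32, E=71, F=41.
Check: V − E + F = 32 − 71 + 41 = 2.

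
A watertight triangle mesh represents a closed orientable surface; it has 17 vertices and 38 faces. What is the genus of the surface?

Every face is a triangle, so 2E = 3·38 = 114, giving E = 57.
χ = V − E + F = 17 − 57 + 38 = -2.
For a closed orientable surface χ = 2 − 2g, so g = (2 − (-2))/2 = 2.

2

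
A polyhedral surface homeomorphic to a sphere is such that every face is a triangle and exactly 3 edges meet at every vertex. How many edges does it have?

6

Each face has 3 edges and each edge borders two faces, so 2E = 3F.
Each vertex has degree 3, so 3V = 2E and hence V = 3F/3.
Euler: V − E + F = 2 ⇒ (3F/3) − (3F/2) + F = 2.
Multiply by 6: (6 − 9 + 6)F = 12, i.e. 3F = 12.
So F = 4, E = 3·4/2 = 6, V = 3·4/3 = 4.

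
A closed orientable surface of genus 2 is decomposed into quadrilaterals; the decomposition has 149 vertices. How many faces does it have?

151

χ = 2 − 2·2 = -2, and every face is a square so 4F = 2E.
V − E + F = -2 with E = 4F/2 gives 149 − (4/2 − 1)·F = -2, so F = 151 and E = 302.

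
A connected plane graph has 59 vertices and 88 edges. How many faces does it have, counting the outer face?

31

Euler's formula for a connected plane graph: V − E + F = 2, so F = 2 − 59 + 88 = 31.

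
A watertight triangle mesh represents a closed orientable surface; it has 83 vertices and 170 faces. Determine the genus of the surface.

2

Every face is a triangle, so 2E = 3·170 = 510, giving E = 255.
χ = V − E + F = 83 − 255 + 170 = -2.
For a closed orientable surface χ = 2 − 2g, so g = (2 − (-2))/2 = 2.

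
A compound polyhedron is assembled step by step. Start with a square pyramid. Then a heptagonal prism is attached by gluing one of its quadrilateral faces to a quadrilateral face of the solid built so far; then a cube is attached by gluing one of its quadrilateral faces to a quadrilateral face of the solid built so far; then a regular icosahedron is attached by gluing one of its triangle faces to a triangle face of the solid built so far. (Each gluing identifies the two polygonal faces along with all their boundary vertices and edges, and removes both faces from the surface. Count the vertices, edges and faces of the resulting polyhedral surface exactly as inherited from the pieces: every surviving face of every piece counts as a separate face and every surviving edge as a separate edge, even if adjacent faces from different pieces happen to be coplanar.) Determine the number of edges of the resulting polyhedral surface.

A square pyramid: V=5, E=8, F=5.
Attach a heptagonal prism (V=14, E=21, F=9) along a 4-gon: merge 4 vertices and 4 edges, delete both glued faces → V=15, E=25, F=12.
Attach a cube (V=8, E=12, F=6) along a 4-gon: merge 4 vertices and 4 edges, delete both glued faces → V=19, E=33, F=16.
Attach a regular icosahedron (V=12, E=30, F=20) along a 3-gon: merge 3 vertices and 3 edges, delete both glued faces → V=28, E=60, F=34.
Check: V − E + F = 28 − 60 + 34 = 2.

60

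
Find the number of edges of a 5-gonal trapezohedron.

The n-trapezohedron (dual of the n-antiprism) has V = 2·5 + 2 = 12, E = 4·5 = 20, F = 2·5 = 10.

20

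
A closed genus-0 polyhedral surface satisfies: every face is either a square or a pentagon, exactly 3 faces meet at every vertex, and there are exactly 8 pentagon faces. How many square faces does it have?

Let x be the number of squares; then F = 8 + x.
Edge–face incidences: 2E = 5·8 + 4·x = 40 + 4x.
Every vertex has degree 3, so 3V = 2E.
Euler: V − E + F = 2 ⇒ (2E)/3 − E + (8 + x) = 2.
Multiply by 6: 2·(2E) − 3·(2E) + 6·(8 + x) = 12, i.e. 48 + 6x − (40 + 4x) = 12.
Collecting terms: 2x + 8 = 12, so 2x = 4, so x = 2.
Then 2E = 40 + 4·2 = 48, so E = 24, V = 2E/3 = 16, F = 8 + 2 = 10.

2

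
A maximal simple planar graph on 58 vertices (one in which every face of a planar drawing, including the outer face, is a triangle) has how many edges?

168

In a plane triangulation 3F = 2E and V − E + F = 2, so E = 3V − 6 = 3·58 − 6 = 168.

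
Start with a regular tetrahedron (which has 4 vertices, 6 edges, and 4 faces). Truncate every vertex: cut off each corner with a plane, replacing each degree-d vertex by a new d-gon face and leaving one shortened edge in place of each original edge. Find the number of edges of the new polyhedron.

Truncation replaces each original edge-end by a new vertex, so V′ = 2E = 12.
Each original edge survives, and each old vertex of degree d contributes d new edges; summing degrees gives Σd = 2E, so E′ = E + 2E = 3E = 18.
Each original face survives and each original vertex becomes one new face: F′ = F + V = 8.

18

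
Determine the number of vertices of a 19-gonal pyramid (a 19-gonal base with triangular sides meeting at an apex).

A pyramid on an n-gon base has one n-gon and n triangles: V = 19 + 1 = 20, E = 2·19 = 38, F = 19 + 1 = 20.

20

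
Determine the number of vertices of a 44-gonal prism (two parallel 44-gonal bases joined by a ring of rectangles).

88

A prism on an n-gon has two n-gon bases and n rectangular sides: V = 2·44 = 88, E = 3·44 = 132, F = 44 + 2 = 46.
Check: V − E + F = 88 − 132 + 46 = 2.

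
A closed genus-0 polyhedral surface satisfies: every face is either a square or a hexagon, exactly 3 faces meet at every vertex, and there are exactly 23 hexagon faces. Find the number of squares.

6

Let x be the number of squares; then F = 23 + x.
Edge–face incidences: 2E = 6·23 + 4·x = 138 + 4x.
Every vertex has degree 3, so 3V = 2E.
Euler: V − E + F = 2 ⇒ (2E)/3 − E + (23 + x) = 2.
Multiply by 6: 2·(2E) − 3·(2E) + 6·(23 + x) = 12, i.e. 138 + 6x − (138 + 4x) = 12.
Collecting terms: 2x = 12, so x = 6.
Then 2E = 138 + 4·6 = 162, so E = 81, V = 2E/3 = 54, F = 23 + 6 = 29.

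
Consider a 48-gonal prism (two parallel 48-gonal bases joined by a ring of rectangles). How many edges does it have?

A prism on an n-gon has two n-gon bases and n rectangular sides: V = 2·48 = 96, E = 3·48 = 144, F = 48 + 2 = 50.

144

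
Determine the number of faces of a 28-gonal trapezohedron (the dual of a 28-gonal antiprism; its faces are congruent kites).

56

The n-trapezohedron (dual of the n-antiprism) has V = 2·28 + 2 = 58, E = 4·28 = 112, F = 2·28 = 56.
Check: V − E + F = 58 − 112 + 56 = 2.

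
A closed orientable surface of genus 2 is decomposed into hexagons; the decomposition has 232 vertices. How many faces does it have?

χ = 2 − 2·2 = -2, and every face is a hexagon so 6F = 2E.
V − E + F = -2 with E = 6F/2 gives 232 − (6/2 − 1)·F = -2, so F = 117 and E = 351.

117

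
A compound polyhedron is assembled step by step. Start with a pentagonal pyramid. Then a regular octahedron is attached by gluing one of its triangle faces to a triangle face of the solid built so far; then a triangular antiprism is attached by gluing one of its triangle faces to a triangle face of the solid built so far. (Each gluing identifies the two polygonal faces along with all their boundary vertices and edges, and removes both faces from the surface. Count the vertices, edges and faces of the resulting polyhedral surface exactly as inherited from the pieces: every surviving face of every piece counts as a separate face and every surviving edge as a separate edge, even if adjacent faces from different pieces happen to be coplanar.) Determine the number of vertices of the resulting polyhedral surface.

A pentagonal pyramid: V=6, E=10, F=6.
Attach a regular octahedron (V=6, E=12, F=8) along a 3-gon: merge 3 vertices and 3 edges, delete both glued faces → V=9, E=19, F=12.
Attach a triangular antiprism (V=6, E=12, F=8) along a 3-gon: merge 3 vertices and 3 edges, delete both glued faces → V=12, E=28, F=18.
Check: V − E + F = 12 − 28 + 18 = 2.

12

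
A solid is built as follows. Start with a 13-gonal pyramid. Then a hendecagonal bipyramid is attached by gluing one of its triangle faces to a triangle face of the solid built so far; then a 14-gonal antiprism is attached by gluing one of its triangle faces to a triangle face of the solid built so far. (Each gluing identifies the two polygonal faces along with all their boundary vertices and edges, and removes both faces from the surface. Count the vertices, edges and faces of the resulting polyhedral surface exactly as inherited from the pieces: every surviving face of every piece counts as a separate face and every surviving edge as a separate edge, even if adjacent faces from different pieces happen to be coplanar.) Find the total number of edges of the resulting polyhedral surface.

A 13-gonal pyramid: V=14, E=26, F=14.
Attach a hendecagonal bipyramid (V=13, E=33, F=22) along a 3-gon: merge 3 vertices and 3 edges, delete both glued faces → V=24, E=56, F=34.
Attach a 14-gonal antiprism (V=28, E=56, F=30) along a 3-gon: merge 3 vertices and 3 edges, delete both glued faces → V=49, E=109, F=62.
Check: V − E + F = 49 − 109 + 62 = 2.

109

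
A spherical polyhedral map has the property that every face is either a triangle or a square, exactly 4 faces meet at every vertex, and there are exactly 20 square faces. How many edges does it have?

52

Let x be the number of triangles; then F = 20 + x.
Edge–face incidences: 2E = 4·20 + 3·x = 80 + 3x.
Every vertex has degree 4, so 4V = 2E.
Euler: V − E + F = 2 ⇒ (2E)/4 − E + (20 + x) = 2.
Multiply by 8: 2·(2E) − 4·(2E) + 8·(20 + x) = 16, i.e. 160 + 8x − 2·(80 + 3x) = 16.
Collecting terms: 2x = 16, so x = 8.
Then 2E = 80 + 3·8 = 104, so E = 52, V = 2E/4 = 26, F = 20 + 8 = 28.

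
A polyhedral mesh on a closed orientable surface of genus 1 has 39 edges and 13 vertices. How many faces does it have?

26

For a closed orientable surface of genus 1, χ = 2 − 2·1 = 0.
F = 0 − V + E = 0 − 13 + 39 = 26.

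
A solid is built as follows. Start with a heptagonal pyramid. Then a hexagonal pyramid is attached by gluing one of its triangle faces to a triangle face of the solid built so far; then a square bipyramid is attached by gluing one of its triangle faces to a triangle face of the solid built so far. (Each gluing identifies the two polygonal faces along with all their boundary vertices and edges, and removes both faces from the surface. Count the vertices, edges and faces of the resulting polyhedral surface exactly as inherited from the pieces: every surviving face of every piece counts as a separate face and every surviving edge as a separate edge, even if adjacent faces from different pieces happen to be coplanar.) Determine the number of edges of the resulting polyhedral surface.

A heptagonal pyramid: V=8, E=14, F=8.
Attach a hexagonal pyramid (V=7, E=12, F=7) along a 3-gon: merge 3 vertices and 3 edges, delete both glued faces → V=12, E=23, F=13.
Attach a square bipyramid (V=6, E=12, F=8) along a 3-gon: merge 3 vertices and 3 edges, delete both glued faces → V=15, E=32, F=19.
Check: V − E + F = 15 − 32 + 19 = 2.

32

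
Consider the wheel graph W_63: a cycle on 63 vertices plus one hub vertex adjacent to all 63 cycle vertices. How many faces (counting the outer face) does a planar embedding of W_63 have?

64

W_63 has V = 63 + 1 = 64 vertices and E = 2·63 = 126 edges.
By Euler's formula F = 2 − V + E = 2 − 64 + 126 = 64.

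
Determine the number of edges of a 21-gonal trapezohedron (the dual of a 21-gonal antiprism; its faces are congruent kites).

The n-trapezohedron (dual of the n-antiprism) has V = 2·21 + 2 = 44, E = 4·21 = 84, F = 2·21 = 42.
Check: V − E + F = 44 − 84 + 42 = 2.

84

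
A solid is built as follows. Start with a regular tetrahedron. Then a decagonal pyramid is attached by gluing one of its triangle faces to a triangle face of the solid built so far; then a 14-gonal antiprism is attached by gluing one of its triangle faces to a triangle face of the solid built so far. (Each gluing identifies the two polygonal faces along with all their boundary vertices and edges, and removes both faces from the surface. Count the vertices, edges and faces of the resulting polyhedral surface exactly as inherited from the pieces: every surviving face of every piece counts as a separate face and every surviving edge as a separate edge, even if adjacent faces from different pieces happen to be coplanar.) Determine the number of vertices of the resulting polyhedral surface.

37

A regular tetrahedron: V=4, E=6, F=4.
Attach a decagonal pyramid (V=11, E=20, F=11) along a 3-gon: merge 3 vertices and 3 edges, delete both glued faces → V=12, E=23, F=13.
Attach a 14-gonal antiprism (V=28, E=56, F=30) along a 3-gon: merge 3 vertices and 3 edges, delete both glued faces → V=37, E=76, F=41.
Check: V − E + F = 37 − 76 + 41 = 2.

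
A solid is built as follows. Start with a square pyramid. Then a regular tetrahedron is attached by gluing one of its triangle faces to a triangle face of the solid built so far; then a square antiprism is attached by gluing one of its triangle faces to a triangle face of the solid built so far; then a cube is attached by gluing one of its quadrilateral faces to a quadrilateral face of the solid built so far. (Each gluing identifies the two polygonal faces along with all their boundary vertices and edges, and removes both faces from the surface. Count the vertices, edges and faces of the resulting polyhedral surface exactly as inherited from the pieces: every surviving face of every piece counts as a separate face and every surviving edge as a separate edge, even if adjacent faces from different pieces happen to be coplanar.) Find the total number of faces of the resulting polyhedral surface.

A square pyramid: V=5, E=8, F=5.
Attach a regular tetrahedron (V=4, E=6, F=4) along a 3-gon: merge 3 vertices and 3 edges, delete both glued faces → V=6, E=11, F=7.
Attach a square antiprism (V=8, E=16, F=10) along a 3-gon: merge 3 vertices and 3 edges, delete both glued faces → V=11, E=24, F=15.
Attach a cube (V=8, E=12, F=6) along a 4-gon: merge 4 vertices and 4 edges, delete both glued faces → V=15, E=32, F=19.
Check: V − E + F = 15 − 32 + 19 = 2.

19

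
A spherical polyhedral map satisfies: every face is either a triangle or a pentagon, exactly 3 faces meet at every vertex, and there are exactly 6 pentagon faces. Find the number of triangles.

Let x be the number of triangles; then F = 6 + x.
Edge–face incidences: 2E = 5·6 + 3·x = 30 + 3x.
Every vertex has degree 3, so 3V = 2E.
Euler: V − E + F = 2 ⇒ (2E)/3 − E + (6 + x) = 2.
Multiply by 6: 2·(2E) − 3·(2E) + 6·(6 + x) = 12, i.e. 36 + 6x − (30 + 3x) = 12.
Collecting terms: 3x + 6 = 12, so 3x = 6, so x = 2.
Then 2E = 30 + 3·2 = 36, so E = 18, V = 2E/3 = 12, F = 6 + 2 = 8.

2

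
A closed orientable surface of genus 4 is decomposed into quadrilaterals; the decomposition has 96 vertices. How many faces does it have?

102

χ = 2 − 2·4 = -6, and every face is a square so 4F = 2E.
V − E + F = -6 with E = 4F/2 gives 96 − (4/2 − 1)·F = -6, so F = 102 and E = 204.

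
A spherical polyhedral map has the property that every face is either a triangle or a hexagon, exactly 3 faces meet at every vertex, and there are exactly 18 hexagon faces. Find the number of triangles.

Let x be the number of triangles; then F = 18 + x.
Edge–face incidences: 2E = 6·18 + 3·x = 108 + 3x.
Every vertex has degree 3, so 3V = 2E.
Euler: V − E + F = 2 ⇒ (2E)/3 − E + (18 + x) = 2.
Multiply by 6: 2·(2E) − 3·(2E) + 6·(18 + x) = 12, i.e. 108 + 6x − (108 + 3x) = 12.
Collecting terms: 3x = 12, so x = 4.
Then 2E = 108 + 3·4 = 120, so E = 60, V = 2E/3 = 40, F = 18 + 4 = 22.

4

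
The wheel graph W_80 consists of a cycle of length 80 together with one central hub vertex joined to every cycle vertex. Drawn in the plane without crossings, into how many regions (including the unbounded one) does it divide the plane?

W_80 has V = 80 + 1 = 81 vertices and E = 2·80 = 160 edges.
By Euler's formula F = 2 − V + E = 2 − 81 + 160 = 81.

81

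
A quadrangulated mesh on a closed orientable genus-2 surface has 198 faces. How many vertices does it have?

χ = 2 − 2·2 = -2, and every face is a square so 4F = 2E.
E = 4·198/2 = 396. Then V = -2 + E − F = -2 + 396 − 198 = 196.

196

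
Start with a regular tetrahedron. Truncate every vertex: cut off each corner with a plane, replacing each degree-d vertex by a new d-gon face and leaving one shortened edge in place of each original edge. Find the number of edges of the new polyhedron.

18

The base solid has V = 4, E = 6, F = 4.
Truncation replaces each original edge-end by a new vertex, so V′ = 2E = 12.
Each original edge survives, and each old vertex of degree d contributes d new edges; summing degrees gives Σd = 2E, so E′ = E + 2E = 3E = 18.
Each original face survives and each original vertex becomes one new face: F′ = F + V = 8.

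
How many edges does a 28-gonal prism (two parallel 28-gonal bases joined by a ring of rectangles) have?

84

A prism on an n-gon has two n-gon bases and n rectangular sides: V = 2·28 = 56, E = 3·28 = 84, F = 28 + 2 = 30.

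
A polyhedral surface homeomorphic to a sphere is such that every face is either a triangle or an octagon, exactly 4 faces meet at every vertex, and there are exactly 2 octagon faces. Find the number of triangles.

Let x be the number of triangles; then F = 2 + x.
Edge–face incidences: 2E = 8·2 + 3·x = 16 + 3x.
Every vertex has degree 4, so 4V = 2E.
Euler: V − E + F = 2 ⇒ (2E)/4 − E + (2 + x) = 2.
Multiply by 8: 2·(2E) − 4·(2E) + 8·(2 + x) = 16, i.e. 16 + 8x − 2·(16 + 3x) = 16.
Collecting terms: 2x − 16 = 16, so 2x = 32, so x = 16.
Then 2E = 16 + 3·16 = 64, so E = 32, V = 2E/4 = 16, F = 2 + 16 = 18.

16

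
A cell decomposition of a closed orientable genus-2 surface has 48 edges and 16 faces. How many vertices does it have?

30

For a closed orientable surface of genus 2, χ = 2 − 2·2 = -2.
V = -2 + E − F = -2 + 48 − 16 = 30.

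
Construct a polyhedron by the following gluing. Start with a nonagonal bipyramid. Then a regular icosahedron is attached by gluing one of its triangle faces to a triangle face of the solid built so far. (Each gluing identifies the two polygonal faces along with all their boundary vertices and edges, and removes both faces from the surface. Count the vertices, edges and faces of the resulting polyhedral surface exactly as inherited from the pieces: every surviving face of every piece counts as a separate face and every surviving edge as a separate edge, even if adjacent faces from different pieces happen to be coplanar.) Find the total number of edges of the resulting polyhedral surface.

54

A nonagonal bipyramid: V=11, E=27, F=18.
Attach a regular icosahedron (V=12, E=30, F=20) along a 3-gon: merge 3 vertices and 3 edges, delete both glued faces → V=20, E=54, F=36.
Check: V − E + F = 20 − 54 + 36 = 2.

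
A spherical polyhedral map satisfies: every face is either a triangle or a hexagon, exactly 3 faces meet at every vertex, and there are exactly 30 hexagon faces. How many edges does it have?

96

Let x be the number of triangles; then F = 30 + x.
Edge–face incidences: 2E = 6·30 + 3·x = 180 + 3x.
Every vertex has degree 3, so 3V = 2E.
Euler: V − E + F = 2 ⇒ (2E)/3 − E + (30 + x) = 2.
Multiply by 6: 2·(2E) − 3·(2E) + 6·(30 + x) = 12, i.e. 180 + 6x − (180 + 3x) = 12.
Collecting terms: 3x = 12, so x = 4.
Then 2E = 180 + 3·4 = 192, so E = 96, V = 2E/3 = 64, F = 30 + 4 = 34.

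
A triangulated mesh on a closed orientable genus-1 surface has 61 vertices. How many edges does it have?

χ = 2 − 2·1 = 0, and every face is a triangle so 3F = 2E.
V − E + F = 0 with E = 3F/2 gives 61 − (3/2 − 1)·F = 0, so F = 122 and E = 183.

183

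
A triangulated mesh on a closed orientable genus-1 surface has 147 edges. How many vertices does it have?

49

χ = 2 − 2·1 = 0, and every face is a triangle so 3F = 2E.
F = 2E/3 = 98. Then V = 0 + E − F = 0 + 147 − 98 = 49.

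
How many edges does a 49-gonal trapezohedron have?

The n-trapezohedron (dual of the n-antiprism) has V = 2·49 + 2 = 100, E = 4·49 = 196, F = 2·49 = 98.
Check: V − E + F = 100 − 196 + 98 = 2.

196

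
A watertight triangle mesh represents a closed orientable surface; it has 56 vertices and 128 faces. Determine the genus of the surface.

5

Every face is a triangle, so 2E = 3·128 = 384, giving E = 192.
χ = V − E + F = 56 − 192 + 128 = -8.
For a closed orientable surface χ = 2 − 2g, so g = (2 − (-8))/2 = 5.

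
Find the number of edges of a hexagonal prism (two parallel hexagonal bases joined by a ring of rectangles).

A prism on an n-gon has two n-gon bases and n rectangular sides: V = 2·6 = 12, E = 3·6 = 18, F = 6 + 2 = 8.
Check: V − E + F = 12 − 18 + 8 = 2.

18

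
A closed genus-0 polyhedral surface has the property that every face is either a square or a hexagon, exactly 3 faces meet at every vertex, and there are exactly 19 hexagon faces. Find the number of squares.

6

Let x be the number of squares; then F = 19 + x.
Edge–face incidences: 2E = 6·19 + 4·x = 114 + 4x.
Every vertex has degree 3, so 3V = 2E.
Euler: V − E + F = 2 ⇒ (2E)/3 − E + (19 + x) = 2.
Multiply by 6: 2·(2E) − 3·(2E) + 6·(19 + x) = 12, i.e. 114 + 6x − (114 + 4x) = 12.
Collecting terms: 2x = 12, so x = 6.
Then 2E = 114 + 4·6 = 138, so E = 69, V = 2E/3 = 46, F = 19 + 6 = 25.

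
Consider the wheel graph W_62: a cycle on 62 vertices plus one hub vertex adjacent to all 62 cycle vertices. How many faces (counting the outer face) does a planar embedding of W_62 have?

63

W_62 has V = 62 + 1 = 63 vertices and E = 2·62 = 124 edges.
By Euler's formula F = 2 − V + E = 2 − 63 + 124 = 63.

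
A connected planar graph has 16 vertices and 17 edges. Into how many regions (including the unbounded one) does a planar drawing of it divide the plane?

Euler's formula for a connected plane graph: V − E + F = 2, so F = 2 − 16 + 17 = 3.

3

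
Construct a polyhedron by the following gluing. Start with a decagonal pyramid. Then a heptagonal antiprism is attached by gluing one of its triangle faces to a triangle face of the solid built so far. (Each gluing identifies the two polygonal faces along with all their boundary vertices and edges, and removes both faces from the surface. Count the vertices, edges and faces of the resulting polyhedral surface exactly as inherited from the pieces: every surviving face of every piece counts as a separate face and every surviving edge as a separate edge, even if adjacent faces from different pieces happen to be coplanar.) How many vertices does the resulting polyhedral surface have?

22

A decagonal pyramid: V=11, E=20, F=11.
Attach a heptagonal antiprism (V=14, E=28, F=16) along a 3-gon: merge 3 vertices and 3 edges, delete both glued faces → V=22, E=45, F=25.
Check: V − E + F = 22 − 45 + 25 = 2.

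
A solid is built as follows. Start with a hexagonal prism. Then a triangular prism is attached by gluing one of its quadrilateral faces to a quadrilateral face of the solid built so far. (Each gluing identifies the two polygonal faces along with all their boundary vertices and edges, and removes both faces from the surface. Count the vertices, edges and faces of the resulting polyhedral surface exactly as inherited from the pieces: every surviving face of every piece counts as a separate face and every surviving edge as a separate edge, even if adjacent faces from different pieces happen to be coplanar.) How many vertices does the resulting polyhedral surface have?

A hexagonal prism: V=12, E=18, F=8.
Attach a triangular prism (V=6, E=9, F=5) along a 4-gon: merge 4 vertices and 4 edges, delete both glued faces → V=14, E=23, F=11.
Check: V − E + F = 14 − 23 + 11 = 2.

14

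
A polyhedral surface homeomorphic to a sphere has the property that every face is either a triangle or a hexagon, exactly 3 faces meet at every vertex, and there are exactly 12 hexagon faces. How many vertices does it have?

28

Let x be the number of triangles; then F = 12 + x.
Edge–face incidences: 2E = 6·12 + 3·x = 72 + 3x.
Every vertex has degree 3, so 3V = 2E.
Euler: V − E + F = 2 ⇒ (2E)/3 − E + (12 + x) = 2.
Multiply by 6: 2·(2E) − 3·(2E) + 6·(12 + x) = 12, i.e. 72 + 6x − (72 + 3x) = 12.
Collecting terms: 3x = 12, so x = 4.
Then 2E = 72 + 3·4 = 84, so E = 42, V = 2E/3 = 28, F = 12 + 4 = 16.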